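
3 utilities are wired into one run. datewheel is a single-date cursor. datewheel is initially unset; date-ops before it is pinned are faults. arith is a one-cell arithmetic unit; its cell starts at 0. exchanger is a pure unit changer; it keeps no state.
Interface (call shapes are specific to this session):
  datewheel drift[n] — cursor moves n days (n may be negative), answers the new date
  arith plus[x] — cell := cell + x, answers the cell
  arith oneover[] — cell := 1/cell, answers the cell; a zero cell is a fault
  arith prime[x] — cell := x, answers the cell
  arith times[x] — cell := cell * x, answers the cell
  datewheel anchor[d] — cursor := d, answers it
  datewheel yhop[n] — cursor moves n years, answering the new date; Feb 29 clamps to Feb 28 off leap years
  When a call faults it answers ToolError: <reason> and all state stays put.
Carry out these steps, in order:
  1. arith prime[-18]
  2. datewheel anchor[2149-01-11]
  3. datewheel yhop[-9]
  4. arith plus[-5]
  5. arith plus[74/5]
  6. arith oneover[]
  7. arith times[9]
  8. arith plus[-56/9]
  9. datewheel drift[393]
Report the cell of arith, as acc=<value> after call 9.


[in] arith prime -18
[out] -18
[in] datewheel anchor 2149-01-11
[out] 2149-01-11
[in] datewheel yhop -9
[out] 2140-01-11
[in] arith plus -5
[out] -23
[in] arith plus 74/5
[out] -41/5
[in] arith oneover
[out] -5/41
[in] arith times 9
[out] -45/41
[in] arith plus -56/9
[out] -2701/369
[in] datewheel drift 393
[out] 2141-02-07

Answer: acc=-2701/369


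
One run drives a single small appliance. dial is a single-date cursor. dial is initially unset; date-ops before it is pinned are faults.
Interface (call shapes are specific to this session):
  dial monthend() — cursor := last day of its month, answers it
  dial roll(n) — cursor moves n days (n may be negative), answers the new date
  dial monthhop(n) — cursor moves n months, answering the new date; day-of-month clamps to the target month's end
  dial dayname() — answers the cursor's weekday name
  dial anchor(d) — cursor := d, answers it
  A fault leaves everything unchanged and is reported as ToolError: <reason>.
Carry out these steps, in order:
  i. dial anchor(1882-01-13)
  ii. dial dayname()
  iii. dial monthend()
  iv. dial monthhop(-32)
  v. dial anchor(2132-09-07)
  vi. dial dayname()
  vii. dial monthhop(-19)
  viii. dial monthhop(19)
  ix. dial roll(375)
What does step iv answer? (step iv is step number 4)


Answer: 1879-05-31

Derivation:
~$ dial anchor d=1882-01-13
= 1882-01-13
~$ dial dayname
= Friday
~$ dial monthend
= 1882-01-31
~$ dial monthhop n=-32
= 1879-05-31
~$ dial anchor d=2132-09-07
= 2132-09-07
~$ dial dayname
= Sunday
~$ dial monthhop n=-19
= 2131-02-07
~$ dial monthhop n=19
= 2132-09-07
~$ dial roll n=375
= 2133-09-17


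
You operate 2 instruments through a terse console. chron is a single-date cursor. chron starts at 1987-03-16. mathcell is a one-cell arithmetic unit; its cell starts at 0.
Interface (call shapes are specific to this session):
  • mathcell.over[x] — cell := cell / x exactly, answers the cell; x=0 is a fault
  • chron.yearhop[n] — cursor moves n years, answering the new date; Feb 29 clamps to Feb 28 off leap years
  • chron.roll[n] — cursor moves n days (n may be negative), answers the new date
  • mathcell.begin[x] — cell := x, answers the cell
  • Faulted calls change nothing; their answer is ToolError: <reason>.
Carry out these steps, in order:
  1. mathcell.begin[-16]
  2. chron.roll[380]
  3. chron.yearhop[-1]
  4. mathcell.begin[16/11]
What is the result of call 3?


# 1. begin(-16) == -16
# 2. roll(380) == 1988-03-30
# 3. yearhop(-1) == 1987-03-30
# 4. begin(16/11) == 16/11

Answer: 1987-03-30


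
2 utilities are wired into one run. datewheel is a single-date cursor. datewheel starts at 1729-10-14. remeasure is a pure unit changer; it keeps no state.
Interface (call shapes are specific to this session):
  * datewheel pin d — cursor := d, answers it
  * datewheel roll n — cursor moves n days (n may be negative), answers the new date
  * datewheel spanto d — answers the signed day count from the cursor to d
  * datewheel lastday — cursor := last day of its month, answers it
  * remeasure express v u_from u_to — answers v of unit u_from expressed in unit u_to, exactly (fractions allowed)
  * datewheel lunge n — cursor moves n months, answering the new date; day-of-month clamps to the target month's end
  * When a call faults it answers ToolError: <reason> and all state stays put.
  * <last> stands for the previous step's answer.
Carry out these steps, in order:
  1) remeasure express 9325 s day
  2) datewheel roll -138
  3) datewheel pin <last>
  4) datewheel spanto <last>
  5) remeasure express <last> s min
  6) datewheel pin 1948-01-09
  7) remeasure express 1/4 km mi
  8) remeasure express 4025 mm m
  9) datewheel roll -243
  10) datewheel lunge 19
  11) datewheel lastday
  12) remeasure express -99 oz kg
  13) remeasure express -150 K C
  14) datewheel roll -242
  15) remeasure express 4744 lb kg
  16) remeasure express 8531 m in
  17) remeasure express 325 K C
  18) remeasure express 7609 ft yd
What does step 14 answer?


;; 1. remeasure express(9325, s, day) : 373/3456
;; 2. datewheel roll(-138) : 1729-05-29
;; 3. datewheel pin(<last>) : 1729-05-29
;; 4. datewheel spanto(<last>) : 0
;; 5. remeasure express(<last>, s, min) : 0
;; 6. datewheel pin(1948-01-09) : 1948-01-09
;; 7. remeasure express(1/4, km, mi) : 15625/100584
;; 8. remeasure express(4025, mm, m) : 161/40
;; 9. datewheel roll(-243) : 1947-05-11
;; 10. datewheel lunge(19) : 1948-12-11
;; 11. datewheel lastday() : 1948-12-31
;; 12. remeasure express(-99, oz, kg) : -4490564463/1600000000
;; 13. remeasure express(-150, K, C) : -8463/20
;; 14. datewheel roll(-242) : 1948-05-03
;; 15. remeasure express(4744, lb, kg) : 26898027541/12500000
;; 16. remeasure express(8531, m, in) : 42655000/127
;; 17. remeasure express(325, K, C) : 1037/20
;; 18. remeasure express(7609, ft, yd) : 7609/3

Answer: 1948-05-03


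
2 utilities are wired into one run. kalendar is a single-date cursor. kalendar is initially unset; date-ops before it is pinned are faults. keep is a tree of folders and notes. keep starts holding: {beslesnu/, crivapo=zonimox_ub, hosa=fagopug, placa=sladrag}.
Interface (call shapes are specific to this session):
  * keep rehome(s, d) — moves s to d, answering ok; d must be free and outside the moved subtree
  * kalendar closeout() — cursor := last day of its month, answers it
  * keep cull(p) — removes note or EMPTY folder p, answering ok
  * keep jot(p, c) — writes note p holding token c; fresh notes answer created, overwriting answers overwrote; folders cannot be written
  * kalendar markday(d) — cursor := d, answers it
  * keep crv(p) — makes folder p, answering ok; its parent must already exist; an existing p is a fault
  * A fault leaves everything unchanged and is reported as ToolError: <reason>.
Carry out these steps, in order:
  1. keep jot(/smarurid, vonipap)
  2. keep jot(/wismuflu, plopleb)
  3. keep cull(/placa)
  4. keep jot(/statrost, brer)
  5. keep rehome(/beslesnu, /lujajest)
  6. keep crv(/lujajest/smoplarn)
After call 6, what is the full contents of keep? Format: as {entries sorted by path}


I invoke keep jot on p→/smarurid, c→vonipap, yielding created.
I run keep jot on p→/wismuflu, c→plopleb, which returns created.
Next I call keep cull on p→/placa, yielding ok.
Using keep jot on p→/statrost, c→brer, and see created.
Using keep rehome on s→/beslesnu, d→/lujajest, and observe ok.
Next I call keep crv on p→/lujajest/smoplarn, → ok.

Answer: {crivapo=zonimox_ub, hosa=fagopug, lujajest/, lujajest/smoplarn/, smarurid=vonipap, statrost=brer, wismuflu=plopleb}


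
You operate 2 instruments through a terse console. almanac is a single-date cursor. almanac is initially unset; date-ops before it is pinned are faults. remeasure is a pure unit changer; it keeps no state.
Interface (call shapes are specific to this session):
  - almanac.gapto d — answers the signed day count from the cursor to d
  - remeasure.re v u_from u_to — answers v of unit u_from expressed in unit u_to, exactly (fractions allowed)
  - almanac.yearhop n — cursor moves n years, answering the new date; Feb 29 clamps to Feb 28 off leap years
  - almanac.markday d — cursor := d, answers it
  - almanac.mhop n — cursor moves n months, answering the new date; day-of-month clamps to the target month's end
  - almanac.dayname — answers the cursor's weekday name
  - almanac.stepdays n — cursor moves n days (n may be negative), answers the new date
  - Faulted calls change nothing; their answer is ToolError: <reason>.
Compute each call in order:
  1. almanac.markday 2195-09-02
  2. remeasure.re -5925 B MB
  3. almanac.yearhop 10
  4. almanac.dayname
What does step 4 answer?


Answer: Monday

Derivation:
% almanac.markday d=2195-09-02
  2195-09-02
% remeasure.re v=-5925 u_from=B u_to=MB
  -237/40000
% almanac.yearhop n=10
  2205-09-02
% almanac.dayname
  Monday


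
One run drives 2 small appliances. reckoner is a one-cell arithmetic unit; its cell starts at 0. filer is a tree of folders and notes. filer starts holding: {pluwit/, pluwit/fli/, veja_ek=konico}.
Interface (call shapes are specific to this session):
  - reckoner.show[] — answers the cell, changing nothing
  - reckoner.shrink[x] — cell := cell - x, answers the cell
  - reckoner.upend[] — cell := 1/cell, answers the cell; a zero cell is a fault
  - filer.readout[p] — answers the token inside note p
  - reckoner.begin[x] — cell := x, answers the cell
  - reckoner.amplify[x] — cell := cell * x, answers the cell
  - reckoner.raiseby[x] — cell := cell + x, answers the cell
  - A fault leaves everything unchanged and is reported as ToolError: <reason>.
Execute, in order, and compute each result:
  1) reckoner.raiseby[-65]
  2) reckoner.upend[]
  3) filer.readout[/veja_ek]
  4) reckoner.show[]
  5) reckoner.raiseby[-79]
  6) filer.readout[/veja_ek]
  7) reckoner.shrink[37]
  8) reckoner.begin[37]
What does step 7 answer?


Answer: -7541/65

Derivation:
Next I call reckoner.raiseby passing x: -65, and get -65.
I call reckoner.upend, and get -1/65.
I invoke filer.readout passing p: /veja_ek, and see konico.
I run reckoner.show(), and get -1/65.
Then reckoner.raiseby passing x: -79, — result: -5136/65.
Calling filer.readout passing p: /veja_ek, and observe konico.
Then reckoner.shrink passing x: 37, and see -7541/65.
Invoking reckoner.begin passing x: 37, and get 37.


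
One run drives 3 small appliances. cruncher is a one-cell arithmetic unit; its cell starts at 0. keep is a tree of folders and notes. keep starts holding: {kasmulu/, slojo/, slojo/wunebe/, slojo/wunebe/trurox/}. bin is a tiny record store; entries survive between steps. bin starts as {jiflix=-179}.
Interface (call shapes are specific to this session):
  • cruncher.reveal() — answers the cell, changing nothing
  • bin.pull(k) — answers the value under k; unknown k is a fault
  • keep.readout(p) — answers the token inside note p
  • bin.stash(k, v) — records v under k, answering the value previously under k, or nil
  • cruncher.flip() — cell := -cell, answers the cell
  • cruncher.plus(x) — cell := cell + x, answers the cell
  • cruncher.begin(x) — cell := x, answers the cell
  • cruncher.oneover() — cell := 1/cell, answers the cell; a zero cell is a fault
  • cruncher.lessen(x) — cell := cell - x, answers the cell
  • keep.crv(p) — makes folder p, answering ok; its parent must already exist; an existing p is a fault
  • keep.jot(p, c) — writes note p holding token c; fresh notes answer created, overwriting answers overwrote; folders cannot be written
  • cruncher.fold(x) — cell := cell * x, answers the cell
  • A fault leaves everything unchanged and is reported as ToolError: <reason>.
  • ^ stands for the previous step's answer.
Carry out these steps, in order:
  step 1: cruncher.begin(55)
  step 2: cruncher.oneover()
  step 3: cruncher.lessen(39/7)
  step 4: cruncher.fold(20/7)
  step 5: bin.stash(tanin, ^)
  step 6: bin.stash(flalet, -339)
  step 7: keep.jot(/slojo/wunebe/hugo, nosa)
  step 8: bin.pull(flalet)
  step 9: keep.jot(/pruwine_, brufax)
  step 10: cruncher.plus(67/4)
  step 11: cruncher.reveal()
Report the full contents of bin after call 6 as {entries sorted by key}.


Answer: {flalet=-339, jiflix=-179, tanin=-8552/539}

Derivation:
Step: cruncher.begin[x=55]
Result: 55
Step: cruncher.oneover[]
Result: 1/55
Step: cruncher.lessen[x=39/7]
Result: -2138/385
Step: cruncher.fold[x=20/7]
Result: -8552/539
Step: bin.stash[k=tanin; v=^]
Result: nil
Step: bin.stash[k=flalet; v=-339]
Result: nil
Step: keep.jot[p=/slojo/wunebe/hugo; c=nosa]
Result: created
Step: bin.pull[k=flalet]
Result: -339
Step: keep.jot[p=/pruwine_; c=brufax]
Result: created
Step: cruncher.plus[x=67/4]
Result: 1905/2156
Step: cruncher.reveal[]
Result: 1905/2156


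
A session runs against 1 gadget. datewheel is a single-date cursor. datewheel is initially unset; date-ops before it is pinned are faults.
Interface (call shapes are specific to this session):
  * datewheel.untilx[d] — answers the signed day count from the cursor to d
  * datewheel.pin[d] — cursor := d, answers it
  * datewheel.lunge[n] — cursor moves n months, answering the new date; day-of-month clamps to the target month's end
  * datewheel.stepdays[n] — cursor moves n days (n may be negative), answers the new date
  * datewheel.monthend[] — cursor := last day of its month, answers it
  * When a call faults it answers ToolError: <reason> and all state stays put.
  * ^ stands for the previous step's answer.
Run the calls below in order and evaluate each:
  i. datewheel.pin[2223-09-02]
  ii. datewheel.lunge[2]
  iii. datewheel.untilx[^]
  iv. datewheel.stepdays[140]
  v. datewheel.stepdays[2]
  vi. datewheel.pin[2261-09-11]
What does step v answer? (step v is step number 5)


Calling datewheel.pin passing d: 2223-09-02, — result: 2223-09-02.
I try datewheel.lunge passing n: 2: 2223-11-02.
I run datewheel.untilx passing d: ^, and see 0.
I run datewheel.stepdays passing n: 140, giving 2224-03-21.
Invoking datewheel.stepdays passing n: 2, yielding 2224-03-23.
Then datewheel.pin passing d: 2261-09-11, → 2261-09-11.

Answer: 2224-03-23


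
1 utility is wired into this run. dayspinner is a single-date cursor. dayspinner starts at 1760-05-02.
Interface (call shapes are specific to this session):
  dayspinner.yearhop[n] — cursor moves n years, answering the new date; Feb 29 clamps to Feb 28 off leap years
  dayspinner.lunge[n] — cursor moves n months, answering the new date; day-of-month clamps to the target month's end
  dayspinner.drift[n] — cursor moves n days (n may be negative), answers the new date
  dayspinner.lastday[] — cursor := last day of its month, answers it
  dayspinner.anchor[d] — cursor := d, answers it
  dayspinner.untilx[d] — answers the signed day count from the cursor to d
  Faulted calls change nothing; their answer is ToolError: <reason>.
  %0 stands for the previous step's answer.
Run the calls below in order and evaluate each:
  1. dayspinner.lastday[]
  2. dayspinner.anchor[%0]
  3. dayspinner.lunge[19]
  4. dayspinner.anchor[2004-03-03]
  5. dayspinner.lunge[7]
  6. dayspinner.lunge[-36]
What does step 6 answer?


-- 1. lastday() -> 1760-05-31
-- 2. anchor(d=%0) -> 1760-05-31
-- 3. lunge(n=19) -> 1761-12-31
-- 4. anchor(d=2004-03-03) -> 2004-03-03
-- 5. lunge(n=7) -> 2004-10-03
-- 6. lunge(n=-36) -> 2001-10-03

Answer: 2001-10-03


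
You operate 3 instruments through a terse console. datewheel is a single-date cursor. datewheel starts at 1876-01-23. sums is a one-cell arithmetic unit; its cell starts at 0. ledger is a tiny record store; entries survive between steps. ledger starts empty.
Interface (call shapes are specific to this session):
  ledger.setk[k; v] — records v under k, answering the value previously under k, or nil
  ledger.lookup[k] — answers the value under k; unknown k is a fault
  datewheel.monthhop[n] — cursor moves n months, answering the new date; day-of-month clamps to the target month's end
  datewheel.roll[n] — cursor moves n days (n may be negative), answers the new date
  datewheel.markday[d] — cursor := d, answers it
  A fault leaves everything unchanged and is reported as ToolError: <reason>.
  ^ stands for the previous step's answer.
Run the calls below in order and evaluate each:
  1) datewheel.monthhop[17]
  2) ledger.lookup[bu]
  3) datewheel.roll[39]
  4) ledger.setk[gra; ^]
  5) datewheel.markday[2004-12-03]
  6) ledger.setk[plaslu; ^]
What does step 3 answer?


[in] datewheel.monthhop n: 17
= 1877-06-23
[in] ledger.lookup k: bu
= ToolError: no such key bu
[in] datewheel.roll n: 39
= 1877-08-01
[in] ledger.setk k: gra v: ^
= nil
[in] datewheel.markday d: 2004-12-03
= 2004-12-03
[in] ledger.setk k: plaslu v: ^
= nil

Answer: 1877-08-01


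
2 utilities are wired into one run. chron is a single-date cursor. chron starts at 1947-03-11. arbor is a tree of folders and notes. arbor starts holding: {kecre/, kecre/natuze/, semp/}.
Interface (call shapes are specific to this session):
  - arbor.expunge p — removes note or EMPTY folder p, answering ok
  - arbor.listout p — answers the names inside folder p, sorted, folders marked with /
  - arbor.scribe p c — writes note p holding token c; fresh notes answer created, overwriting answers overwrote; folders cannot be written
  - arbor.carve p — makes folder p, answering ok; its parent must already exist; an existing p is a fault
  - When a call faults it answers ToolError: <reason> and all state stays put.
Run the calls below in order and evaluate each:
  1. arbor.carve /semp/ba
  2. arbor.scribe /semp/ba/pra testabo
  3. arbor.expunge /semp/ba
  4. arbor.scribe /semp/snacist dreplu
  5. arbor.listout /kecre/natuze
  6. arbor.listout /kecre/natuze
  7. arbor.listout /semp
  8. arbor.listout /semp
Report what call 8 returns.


Answer: [ba/, snacist]

Derivation:
# arbor.carve(p=/semp/ba) ~> ok
# arbor.scribe(p=/semp/ba/pra, c=testabo) ~> created
# arbor.expunge(p=/semp/ba) ~> ToolError: not empty
# arbor.scribe(p=/semp/snacist, c=dreplu) ~> created
# arbor.listout(p=/kecre/natuze) ~> []
# arbor.listout(p=/kecre/natuze) ~> []
# arbor.listout(p=/semp) ~> [ba/, snacist]
# arbor.listout(p=/semp) ~> [ba/, snacist]


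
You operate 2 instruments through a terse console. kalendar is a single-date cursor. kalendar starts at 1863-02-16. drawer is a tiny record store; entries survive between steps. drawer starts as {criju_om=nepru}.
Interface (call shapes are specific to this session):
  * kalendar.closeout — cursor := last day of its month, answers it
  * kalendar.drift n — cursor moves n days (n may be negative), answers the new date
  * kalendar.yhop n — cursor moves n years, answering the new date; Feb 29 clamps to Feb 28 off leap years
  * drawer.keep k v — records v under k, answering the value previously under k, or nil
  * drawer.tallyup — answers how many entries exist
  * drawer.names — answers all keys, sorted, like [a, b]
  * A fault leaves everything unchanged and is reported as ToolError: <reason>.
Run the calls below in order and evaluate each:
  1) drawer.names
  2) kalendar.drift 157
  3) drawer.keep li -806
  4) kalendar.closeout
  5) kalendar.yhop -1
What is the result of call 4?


Step: drawer.names[]
Result: [criju_om]
Step: kalendar.drift[n: 157]
Result: 1863-07-23
Step: drawer.keep[k: li; v: -806]
Result: nil
Step: kalendar.closeout[]
Result: 1863-07-31
Step: kalendar.yhop[n: -1]
Result: 1862-07-31

Answer: 1863-07-31


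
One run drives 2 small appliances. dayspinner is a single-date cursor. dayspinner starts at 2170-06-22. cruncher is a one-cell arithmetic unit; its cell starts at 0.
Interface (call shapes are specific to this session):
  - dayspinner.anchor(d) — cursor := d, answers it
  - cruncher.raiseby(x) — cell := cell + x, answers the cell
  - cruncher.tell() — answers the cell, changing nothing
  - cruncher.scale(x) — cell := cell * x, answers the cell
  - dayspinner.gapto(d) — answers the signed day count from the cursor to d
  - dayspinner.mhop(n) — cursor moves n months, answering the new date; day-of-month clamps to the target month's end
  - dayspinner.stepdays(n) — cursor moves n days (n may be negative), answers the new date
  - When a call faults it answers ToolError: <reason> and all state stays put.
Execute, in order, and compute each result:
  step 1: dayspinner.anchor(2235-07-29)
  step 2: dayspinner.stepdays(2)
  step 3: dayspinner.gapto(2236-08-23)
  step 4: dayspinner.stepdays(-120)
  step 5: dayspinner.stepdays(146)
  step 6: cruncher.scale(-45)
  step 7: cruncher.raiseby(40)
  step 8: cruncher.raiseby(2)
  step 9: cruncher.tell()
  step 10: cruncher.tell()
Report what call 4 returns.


CALL anchor[d→2235-07-29]
RET  2235-07-29
CALL stepdays[n→2]
RET  2235-07-31
CALL gapto[d→2236-08-23]
RET  389
CALL stepdays[n→-120]
RET  2235-04-02
CALL stepdays[n→146]
RET  2235-08-26
CALL scale[x→-45]
RET  0
CALL raiseby[x→40]
RET  40
CALL raiseby[x→2]
RET  42
CALL tell[]
RET  42
CALL tell[]
RET  42

Answer: 2235-04-02


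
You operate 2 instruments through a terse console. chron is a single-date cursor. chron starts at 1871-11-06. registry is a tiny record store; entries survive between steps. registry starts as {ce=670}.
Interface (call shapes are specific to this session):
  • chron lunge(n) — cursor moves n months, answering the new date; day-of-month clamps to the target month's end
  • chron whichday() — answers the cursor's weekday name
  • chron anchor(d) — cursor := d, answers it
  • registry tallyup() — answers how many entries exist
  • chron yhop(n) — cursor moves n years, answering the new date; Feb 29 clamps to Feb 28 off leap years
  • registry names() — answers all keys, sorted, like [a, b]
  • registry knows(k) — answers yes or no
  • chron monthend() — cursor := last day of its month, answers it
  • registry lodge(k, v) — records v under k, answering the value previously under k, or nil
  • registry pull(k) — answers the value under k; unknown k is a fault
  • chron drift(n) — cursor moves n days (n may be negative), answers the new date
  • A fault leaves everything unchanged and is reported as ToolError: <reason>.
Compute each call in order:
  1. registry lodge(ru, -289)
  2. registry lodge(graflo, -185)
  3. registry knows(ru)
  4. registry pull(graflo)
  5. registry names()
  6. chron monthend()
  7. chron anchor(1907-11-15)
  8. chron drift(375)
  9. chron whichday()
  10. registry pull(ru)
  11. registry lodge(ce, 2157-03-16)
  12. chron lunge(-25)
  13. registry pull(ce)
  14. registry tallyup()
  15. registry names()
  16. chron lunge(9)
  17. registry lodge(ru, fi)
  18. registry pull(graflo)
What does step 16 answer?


Step: registry lodge[k: ru; v: -289]
Result: nil
Step: registry lodge[k: graflo; v: -185]
Result: nil
Step: registry knows[k: ru]
Result: yes
Step: registry pull[k: graflo]
Result: -185
Step: registry names[]
Result: [ce, graflo, ru]
Step: chron monthend[]
Result: 1871-11-30
Step: chron anchor[d: 1907-11-15]
Result: 1907-11-15
Step: chron drift[n: 375]
Result: 1908-11-24
Step: chron whichday[]
Result: Tuesday
Step: registry pull[k: ru]
Result: -289
Step: registry lodge[k: ce; v: 2157-03-16]
Result: 670
Step: chron lunge[n: -25]
Result: 1906-10-24
Step: registry pull[k: ce]
Result: 2157-03-16
Step: registry tallyup[]
Result: 3
Step: registry names[]
Result: [ce, graflo, ru]
Step: chron lunge[n: 9]
Result: 1907-07-24
Step: registry lodge[k: ru; v: fi]
Result: -289
Step: registry pull[k: graflo]
Result: -185

Answer: 1907-07-24


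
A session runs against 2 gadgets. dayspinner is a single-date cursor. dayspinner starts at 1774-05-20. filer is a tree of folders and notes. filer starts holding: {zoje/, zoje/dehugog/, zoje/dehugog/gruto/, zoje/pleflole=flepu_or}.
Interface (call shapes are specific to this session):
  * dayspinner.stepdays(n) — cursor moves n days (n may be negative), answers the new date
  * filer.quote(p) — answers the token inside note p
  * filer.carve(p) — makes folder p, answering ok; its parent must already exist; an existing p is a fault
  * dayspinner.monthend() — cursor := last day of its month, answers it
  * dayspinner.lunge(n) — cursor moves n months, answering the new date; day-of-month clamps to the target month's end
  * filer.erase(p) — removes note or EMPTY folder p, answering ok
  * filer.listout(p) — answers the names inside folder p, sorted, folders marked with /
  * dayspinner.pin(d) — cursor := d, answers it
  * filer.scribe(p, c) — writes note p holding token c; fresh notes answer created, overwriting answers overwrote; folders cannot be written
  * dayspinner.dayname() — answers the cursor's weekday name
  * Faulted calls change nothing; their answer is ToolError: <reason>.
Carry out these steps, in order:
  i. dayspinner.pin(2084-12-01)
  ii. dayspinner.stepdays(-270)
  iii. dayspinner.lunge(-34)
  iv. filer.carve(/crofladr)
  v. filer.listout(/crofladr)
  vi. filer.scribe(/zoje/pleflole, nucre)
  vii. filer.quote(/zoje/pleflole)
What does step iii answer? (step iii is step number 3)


Answer: 2081-05-06

Derivation:
==> dayspinner.pin(d: 2084-12-01)
<== 2084-12-01
==> dayspinner.stepdays(n: -270)
<== 2084-03-06
==> dayspinner.lunge(n: -34)
<== 2081-05-06
==> filer.carve(p: /crofladr)
<== ok
==> filer.listout(p: /crofladr)
<== []
==> filer.scribe(p: /zoje/pleflole, c: nucre)
<== overwrote
==> filer.quote(p: /zoje/pleflole)
<== nucre


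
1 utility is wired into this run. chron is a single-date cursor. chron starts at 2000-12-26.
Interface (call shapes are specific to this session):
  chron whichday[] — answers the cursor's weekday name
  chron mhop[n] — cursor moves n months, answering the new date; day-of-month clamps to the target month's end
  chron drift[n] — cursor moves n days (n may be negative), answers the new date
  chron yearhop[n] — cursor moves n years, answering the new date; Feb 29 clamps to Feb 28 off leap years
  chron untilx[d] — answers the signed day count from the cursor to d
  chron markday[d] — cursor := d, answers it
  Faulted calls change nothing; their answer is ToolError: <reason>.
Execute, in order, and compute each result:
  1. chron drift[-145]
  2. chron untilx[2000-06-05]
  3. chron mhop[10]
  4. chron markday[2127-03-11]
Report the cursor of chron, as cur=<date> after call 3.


Answer: cur=2001-06-03

Derivation:
% 1. chron drift(n: -145) => 2000-08-03
% 2. chron untilx(d: 2000-06-05) => -59
% 3. chron mhop(n: 10) => 2001-06-03
% 4. chron markday(d: 2127-03-11) => 2127-03-11


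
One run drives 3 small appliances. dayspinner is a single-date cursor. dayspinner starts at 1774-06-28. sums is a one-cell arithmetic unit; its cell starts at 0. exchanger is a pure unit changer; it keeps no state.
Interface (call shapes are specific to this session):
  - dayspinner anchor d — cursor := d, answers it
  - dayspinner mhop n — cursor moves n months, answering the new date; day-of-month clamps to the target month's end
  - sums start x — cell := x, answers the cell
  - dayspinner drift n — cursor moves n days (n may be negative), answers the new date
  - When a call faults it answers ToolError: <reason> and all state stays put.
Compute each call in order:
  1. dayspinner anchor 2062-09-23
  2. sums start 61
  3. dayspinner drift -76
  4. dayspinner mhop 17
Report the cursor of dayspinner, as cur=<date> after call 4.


Answer: cur=2063-12-09

Derivation:
Do: dayspinner anchor[d→2062-09-23]
See: 2062-09-23
Do: sums start[x→61]
See: 61
Do: dayspinner drift[n→-76]
See: 2062-07-09
Do: dayspinner mhop[n→17]
See: 2063-12-09


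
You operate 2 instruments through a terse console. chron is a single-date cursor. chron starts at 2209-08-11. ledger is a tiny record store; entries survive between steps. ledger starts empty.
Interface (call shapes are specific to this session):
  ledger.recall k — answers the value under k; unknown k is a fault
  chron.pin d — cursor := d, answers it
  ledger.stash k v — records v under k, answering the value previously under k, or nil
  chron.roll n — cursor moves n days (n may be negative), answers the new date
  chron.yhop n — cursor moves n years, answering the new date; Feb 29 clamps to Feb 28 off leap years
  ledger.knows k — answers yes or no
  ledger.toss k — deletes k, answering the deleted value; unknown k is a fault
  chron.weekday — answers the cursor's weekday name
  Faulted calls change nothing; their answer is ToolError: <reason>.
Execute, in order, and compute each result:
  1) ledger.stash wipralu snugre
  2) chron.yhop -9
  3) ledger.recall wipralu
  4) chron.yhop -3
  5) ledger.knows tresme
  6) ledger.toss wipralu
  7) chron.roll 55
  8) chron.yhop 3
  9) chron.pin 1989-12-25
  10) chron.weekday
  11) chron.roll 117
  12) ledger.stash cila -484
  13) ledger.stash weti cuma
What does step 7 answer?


>>> ledger.stash wipralu snugre
[out] nil
>>> chron.yhop -9
[out] 2200-08-11
>>> ledger.recall wipralu
[out] snugre
>>> chron.yhop -3
[out] 2197-08-11
>>> ledger.knows tresme
[out] no
>>> ledger.toss wipralu
[out] snugre
>>> chron.roll 55
[out] 2197-10-05
>>> chron.yhop 3
[out] 2200-10-05
>>> chron.pin 1989-12-25
[out] 1989-12-25
>>> chron.weekday
[out] Monday
>>> chron.roll 117
[out] 1990-04-21
>>> ledger.stash cila -484
[out] nil
>>> ledger.stash weti cuma
[out] nil

Answer: 2197-10-05


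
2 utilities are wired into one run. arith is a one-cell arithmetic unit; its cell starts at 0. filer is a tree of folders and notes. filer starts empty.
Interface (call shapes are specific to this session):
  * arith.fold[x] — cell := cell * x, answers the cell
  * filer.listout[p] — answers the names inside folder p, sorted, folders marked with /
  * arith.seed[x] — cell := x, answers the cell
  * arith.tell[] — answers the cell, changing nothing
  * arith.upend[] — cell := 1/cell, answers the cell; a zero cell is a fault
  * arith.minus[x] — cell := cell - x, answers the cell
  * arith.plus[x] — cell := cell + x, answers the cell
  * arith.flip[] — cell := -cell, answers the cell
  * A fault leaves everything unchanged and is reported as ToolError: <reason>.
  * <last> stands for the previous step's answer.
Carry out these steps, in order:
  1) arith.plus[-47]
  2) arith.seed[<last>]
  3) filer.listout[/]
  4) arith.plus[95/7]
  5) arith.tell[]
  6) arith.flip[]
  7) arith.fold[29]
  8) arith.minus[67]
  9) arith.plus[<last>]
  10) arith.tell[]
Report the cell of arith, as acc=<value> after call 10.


Answer: acc=12634/7

Derivation:
Step: arith.plus[x='-47']
Result: -47
Step: arith.seed[x='<last>']
Result: -47
Step: filer.listout[p='/']
Result: []
Step: arith.plus[x='95/7']
Result: -234/7
Step: arith.tell[]
Result: -234/7
Step: arith.flip[]
Result: 234/7
Step: arith.fold[x='29']
Result: 6786/7
Step: arith.minus[x='67']
Result: 6317/7
Step: arith.plus[x='<last>']
Result: 12634/7
Step: arith.tell[]
Result: 12634/7


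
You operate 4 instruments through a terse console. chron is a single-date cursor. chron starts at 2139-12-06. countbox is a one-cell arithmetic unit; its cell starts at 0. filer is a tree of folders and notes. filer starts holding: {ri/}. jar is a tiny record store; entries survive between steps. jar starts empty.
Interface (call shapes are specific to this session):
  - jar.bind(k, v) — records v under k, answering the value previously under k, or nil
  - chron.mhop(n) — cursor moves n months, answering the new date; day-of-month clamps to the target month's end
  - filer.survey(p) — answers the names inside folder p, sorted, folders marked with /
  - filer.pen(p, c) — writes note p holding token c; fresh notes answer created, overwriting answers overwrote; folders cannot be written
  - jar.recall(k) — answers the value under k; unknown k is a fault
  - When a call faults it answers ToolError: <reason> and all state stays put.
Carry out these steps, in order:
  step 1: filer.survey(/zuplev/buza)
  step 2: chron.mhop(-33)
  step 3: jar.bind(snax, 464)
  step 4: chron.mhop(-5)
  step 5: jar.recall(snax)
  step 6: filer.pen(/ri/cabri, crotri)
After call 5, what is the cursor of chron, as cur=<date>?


$ filer.survey p=/zuplev/buza
:: ToolError: not found
$ chron.mhop n=-33
:: 2137-03-06
$ jar.bind k=snax v=464
:: nil
$ chron.mhop n=-5
:: 2136-10-06
$ jar.recall k=snax
:: 464
$ filer.pen p=/ri/cabri c=crotri
:: created

Answer: cur=2136-10-06


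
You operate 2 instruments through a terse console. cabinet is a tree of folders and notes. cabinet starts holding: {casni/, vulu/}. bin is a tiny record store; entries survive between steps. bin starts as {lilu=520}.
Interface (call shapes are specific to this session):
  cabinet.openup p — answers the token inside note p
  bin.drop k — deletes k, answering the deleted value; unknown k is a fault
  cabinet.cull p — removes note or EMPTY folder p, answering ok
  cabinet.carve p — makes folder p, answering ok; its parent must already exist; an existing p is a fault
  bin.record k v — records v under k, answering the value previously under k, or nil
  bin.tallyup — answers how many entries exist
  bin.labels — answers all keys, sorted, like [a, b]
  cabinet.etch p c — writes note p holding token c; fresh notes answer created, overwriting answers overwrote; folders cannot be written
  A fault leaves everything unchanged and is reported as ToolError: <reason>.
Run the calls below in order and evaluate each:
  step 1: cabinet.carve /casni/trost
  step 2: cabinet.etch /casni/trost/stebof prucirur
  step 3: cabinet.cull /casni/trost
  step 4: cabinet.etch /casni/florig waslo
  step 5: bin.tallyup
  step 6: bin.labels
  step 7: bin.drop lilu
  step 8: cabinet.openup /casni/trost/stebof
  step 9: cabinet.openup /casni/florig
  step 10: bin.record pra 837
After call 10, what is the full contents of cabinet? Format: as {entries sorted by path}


Answer: {casni/, casni/florig=waslo, casni/trost/, casni/trost/stebof=prucirur, vulu/}

Derivation:
[in] cabinet.carve /casni/trost
= ok
[in] cabinet.etch /casni/trost/stebof prucirur
= created
[in] cabinet.cull /casni/trost
= ToolError: not empty
[in] cabinet.etch /casni/florig waslo
= created
[in] bin.tallyup
= 1
[in] bin.labels
= [lilu]
[in] bin.drop lilu
= 520
[in] cabinet.openup /casni/trost/stebof
= prucirur
[in] cabinet.openup /casni/florig
= waslo
[in] bin.record pra 837
= nil


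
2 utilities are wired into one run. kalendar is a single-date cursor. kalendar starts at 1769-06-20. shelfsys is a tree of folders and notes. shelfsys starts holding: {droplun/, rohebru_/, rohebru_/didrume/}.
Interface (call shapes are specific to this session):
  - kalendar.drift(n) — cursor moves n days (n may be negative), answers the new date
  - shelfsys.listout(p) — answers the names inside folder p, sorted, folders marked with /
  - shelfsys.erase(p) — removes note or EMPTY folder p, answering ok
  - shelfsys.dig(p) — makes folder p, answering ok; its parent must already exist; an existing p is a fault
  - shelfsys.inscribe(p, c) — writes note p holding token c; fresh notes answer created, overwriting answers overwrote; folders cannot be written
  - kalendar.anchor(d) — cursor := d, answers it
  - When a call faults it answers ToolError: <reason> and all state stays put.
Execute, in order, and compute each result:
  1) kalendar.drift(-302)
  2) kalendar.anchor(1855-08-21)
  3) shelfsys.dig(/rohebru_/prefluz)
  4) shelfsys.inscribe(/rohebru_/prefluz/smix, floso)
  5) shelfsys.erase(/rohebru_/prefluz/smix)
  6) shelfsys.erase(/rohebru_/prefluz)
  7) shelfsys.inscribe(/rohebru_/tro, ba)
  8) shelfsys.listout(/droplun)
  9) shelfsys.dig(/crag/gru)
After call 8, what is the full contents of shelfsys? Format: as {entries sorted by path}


Act: kalendar.drift[n='-302']
Obs: 1768-08-22
Act: kalendar.anchor[d='1855-08-21']
Obs: 1855-08-21
Act: shelfsys.dig[p='/rohebru_/prefluz']
Obs: ok
Act: shelfsys.inscribe[p='/rohebru_/prefluz/smix'; c='floso']
Obs: created
Act: shelfsys.erase[p='/rohebru_/prefluz/smix']
Obs: ok
Act: shelfsys.erase[p='/rohebru_/prefluz']
Obs: ok
Act: shelfsys.inscribe[p='/rohebru_/tro'; c='ba']
Obs: created
Act: shelfsys.listout[p='/droplun']
Obs: []
Act: shelfsys.dig[p='/crag/gru']
Obs: ToolError: no parent

Answer: {droplun/, rohebru_/, rohebru_/didrume/, rohebru_/tro=ba}


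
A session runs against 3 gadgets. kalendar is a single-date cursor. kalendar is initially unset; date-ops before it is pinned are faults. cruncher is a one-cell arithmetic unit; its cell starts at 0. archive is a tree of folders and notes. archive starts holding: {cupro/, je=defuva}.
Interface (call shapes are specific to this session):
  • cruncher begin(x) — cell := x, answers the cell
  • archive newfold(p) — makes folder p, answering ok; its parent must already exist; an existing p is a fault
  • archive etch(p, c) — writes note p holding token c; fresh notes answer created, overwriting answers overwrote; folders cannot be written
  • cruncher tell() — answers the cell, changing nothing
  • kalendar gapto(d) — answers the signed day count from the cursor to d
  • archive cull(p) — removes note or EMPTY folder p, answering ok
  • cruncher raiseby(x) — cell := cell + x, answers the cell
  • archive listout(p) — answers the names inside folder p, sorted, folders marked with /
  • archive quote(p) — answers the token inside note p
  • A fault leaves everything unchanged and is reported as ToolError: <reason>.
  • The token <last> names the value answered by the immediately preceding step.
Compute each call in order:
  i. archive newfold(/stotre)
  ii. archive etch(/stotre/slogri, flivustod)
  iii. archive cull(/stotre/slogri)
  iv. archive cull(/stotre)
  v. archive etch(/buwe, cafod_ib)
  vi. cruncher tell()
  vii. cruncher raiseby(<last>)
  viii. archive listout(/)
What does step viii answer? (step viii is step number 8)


Answer: [buwe, cupro/, je]

Derivation:
# archive newfold(p='/stotre') -> ok
# archive etch(p='/stotre/slogri', c='flivustod') -> created
# archive cull(p='/stotre/slogri') -> ok
# archive cull(p='/stotre') -> ok
# archive etch(p='/buwe', c='cafod_ib') -> created
# cruncher tell() -> 0
# cruncher raiseby(x='<last>') -> 0
# archive listout(p='/') -> [buwe, cupro/, je]


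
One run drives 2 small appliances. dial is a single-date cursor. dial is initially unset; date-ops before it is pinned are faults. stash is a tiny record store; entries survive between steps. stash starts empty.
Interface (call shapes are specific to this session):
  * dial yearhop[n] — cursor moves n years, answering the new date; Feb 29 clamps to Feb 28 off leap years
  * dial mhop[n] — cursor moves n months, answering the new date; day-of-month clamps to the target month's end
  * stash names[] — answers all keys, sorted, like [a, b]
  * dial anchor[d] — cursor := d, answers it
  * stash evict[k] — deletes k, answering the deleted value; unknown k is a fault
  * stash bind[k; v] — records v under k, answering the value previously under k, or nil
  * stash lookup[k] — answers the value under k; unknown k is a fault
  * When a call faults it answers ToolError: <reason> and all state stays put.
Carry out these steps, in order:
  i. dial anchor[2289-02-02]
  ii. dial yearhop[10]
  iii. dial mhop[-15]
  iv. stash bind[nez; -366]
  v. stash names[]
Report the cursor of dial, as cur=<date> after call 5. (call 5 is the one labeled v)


% 1. dial anchor(2289-02-02) => 2289-02-02
% 2. dial yearhop(10) => 2299-02-02
% 3. dial mhop(-15) => 2297-11-02
% 4. stash bind(nez, -366) => nil
% 5. stash names() => [nez]

Answer: cur=2297-11-02


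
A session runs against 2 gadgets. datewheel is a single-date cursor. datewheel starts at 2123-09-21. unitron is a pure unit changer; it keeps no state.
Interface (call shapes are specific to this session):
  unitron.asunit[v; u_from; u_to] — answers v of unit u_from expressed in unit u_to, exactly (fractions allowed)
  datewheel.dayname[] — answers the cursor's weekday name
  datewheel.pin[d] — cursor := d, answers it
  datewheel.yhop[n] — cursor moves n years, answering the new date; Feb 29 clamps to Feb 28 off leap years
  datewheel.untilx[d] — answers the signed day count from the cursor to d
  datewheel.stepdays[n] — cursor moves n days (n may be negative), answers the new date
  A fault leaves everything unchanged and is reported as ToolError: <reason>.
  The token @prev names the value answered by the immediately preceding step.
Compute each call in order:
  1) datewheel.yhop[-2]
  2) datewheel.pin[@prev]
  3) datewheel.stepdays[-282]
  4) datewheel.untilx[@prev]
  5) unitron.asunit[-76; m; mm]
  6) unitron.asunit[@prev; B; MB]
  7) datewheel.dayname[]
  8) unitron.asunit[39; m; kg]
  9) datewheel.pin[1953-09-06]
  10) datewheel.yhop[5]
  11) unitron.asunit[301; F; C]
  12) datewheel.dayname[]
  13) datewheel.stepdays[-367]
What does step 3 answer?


==> datewheel.yhop(n→-2)
<== 2121-09-21
==> datewheel.pin(d→@prev)
<== 2121-09-21
==> datewheel.stepdays(n→-282)
<== 2120-12-13
==> datewheel.untilx(d→@prev)
<== 0
==> unitron.asunit(v→-76, u_from→m, u_to→mm)
<== -76000
==> unitron.asunit(v→@prev, u_from→B, u_to→MB)
<== -19/250
==> datewheel.dayname()
<== Friday
==> unitron.asunit(v→39, u_from→m, u_to→kg)
<== ToolError: incompatible units
==> datewheel.pin(d→1953-09-06)
<== 1953-09-06
==> datewheel.yhop(n→5)
<== 1958-09-06
==> unitron.asunit(v→301, u_from→F, u_to→C)
<== 1345/9
==> datewheel.dayname()
<== Saturday
==> datewheel.stepdays(n→-367)
<== 1957-09-04

Answer: 2120-12-13
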